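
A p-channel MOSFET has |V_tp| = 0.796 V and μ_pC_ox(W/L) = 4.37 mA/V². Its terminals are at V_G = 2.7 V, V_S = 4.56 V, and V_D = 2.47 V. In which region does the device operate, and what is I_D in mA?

Saturation; I_D = 2.47 mA

V_SG = V_S − V_G = 4.56 − 2.7 = 1.86 V; V_SD = V_S − V_D = 4.56 − 2.47 = 2.09 V.
V_ov = V_SG − |V_tp| = 1.86 − 0.796 = 1.06 V.
Since V_SD = 2.09 V ≥ V_ov = 1.06 V, the device is in saturation.
I_D = ½ k_p V_ov² = 0.5 × 4.37 × 1.06² = 2.47 mA.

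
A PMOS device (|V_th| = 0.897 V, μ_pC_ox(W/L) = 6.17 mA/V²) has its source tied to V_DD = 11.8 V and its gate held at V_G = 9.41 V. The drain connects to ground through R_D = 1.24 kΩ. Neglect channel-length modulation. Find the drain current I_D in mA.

V_SG = V_DD − V_G = 11.8 − 9.41 = 2.39 V, so V_ov = 2.39 − 0.897 = 1.49 V.
Assume saturation: I_D = ½ k_p V_ov² = 0.5 × 6.17 × 1.49² = 6.88 mA, giving V_SD = V_DD − I_D R_D = 11.8 − 6.88 × 1.24 = 3.27 V.
V_SD = 3.27 V ≥ V_ov = 1.49 V, confirming saturation.

I_D = 6.88 mA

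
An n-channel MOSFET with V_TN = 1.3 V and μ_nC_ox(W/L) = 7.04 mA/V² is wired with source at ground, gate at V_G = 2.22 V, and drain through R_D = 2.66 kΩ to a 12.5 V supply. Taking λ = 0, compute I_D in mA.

I_D = 2.98 mA

V_GS = V_G = 2.22 V, so V_ov = 2.22 − 1.3 = 0.92 V.
Assume saturation: I_D = ½ k_n V_ov² = 0.5 × 7.04 × 0.92² = 2.98 mA, giving V_DS = V_DD − I_D R_D = 12.5 − 2.98 × 2.66 = 4.57 V.
V_DS = 4.57 V ≥ V_ov = 0.92 V, confirming saturation.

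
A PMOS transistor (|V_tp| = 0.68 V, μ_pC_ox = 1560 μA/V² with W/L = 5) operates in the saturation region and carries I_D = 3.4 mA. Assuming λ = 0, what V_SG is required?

V_SG = 1.61 V

k_p = μ_pC_ox · (W/L) = 7.8 mA/V².
In saturation I_D = ½ k_p (V_SG − |V_tp|)², so V_SG − |V_tp| = √(2 I_D / k_p) = √(2 × 3.4 / 7.8) = 0.934 V.
V_SG = 0.68 + 0.934 = 1.61 V.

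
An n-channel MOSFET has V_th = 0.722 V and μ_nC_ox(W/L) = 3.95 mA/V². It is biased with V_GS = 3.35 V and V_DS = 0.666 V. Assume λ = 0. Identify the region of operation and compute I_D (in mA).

Triode; I_D = 6.04 mA

V_ov = V_GS − V_th = 3.35 − 0.722 = 2.63 V.
Since V_DS = 0.666 V < V_ov = 2.63 V, the device is in the triode region.
I_D = k_n [V_ov · V_DS − ½ V_DS²] = 3.95 × [2.63 × 0.666 − 0.5 × 0.666²] = 6.04 mA.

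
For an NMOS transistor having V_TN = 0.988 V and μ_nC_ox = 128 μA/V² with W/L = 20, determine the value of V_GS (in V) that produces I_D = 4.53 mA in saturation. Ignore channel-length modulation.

k_n = μ_nC_ox · (W/L) = 2.56 mA/V².
In saturation I_D = ½ k_n (V_GS − V_TN)², so V_GS − V_TN = √(2 I_D / k_n) = √(2 × 4.53 / 2.56) = 1.88 V.
V_GS = 0.988 + 1.88 = 2.87 V.

V_GS = 2.87 V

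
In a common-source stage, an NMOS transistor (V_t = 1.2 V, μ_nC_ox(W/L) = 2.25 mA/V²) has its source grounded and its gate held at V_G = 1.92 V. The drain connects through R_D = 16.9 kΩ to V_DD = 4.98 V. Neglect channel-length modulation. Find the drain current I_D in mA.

I_D = 0.283 mA

V_GS = V_G = 1.92 V, so V_ov = 1.92 − 1.2 = 0.72 V.
Assume saturation: I_D = ½ k_n V_ov² = 0.5 × 2.25 × 0.72² = 0.583 mA, giving V_DS = V_DD − I_D R_D = 4.98 − 0.583 × 16.9 = -4.88 V.
But -4.88 V < V_ov = 0.72 V, so the device is actually in triode.
In triode I_D = k_n[V_ov V_DS − ½ V_DS²] and I_D = (V_DD − V_DS)/R_D. Equating: 19 V_DS² − 28.38 V_DS + 4.98 = 0, giving V_DS = 0.203 V (the root below V_ov).
I_D = (4.98 − 0.203) / 16.9 = 0.283 mA.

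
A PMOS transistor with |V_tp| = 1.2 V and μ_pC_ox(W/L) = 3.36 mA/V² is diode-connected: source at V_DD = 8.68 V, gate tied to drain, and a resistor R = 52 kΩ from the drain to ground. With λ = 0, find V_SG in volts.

With gate tied to drain, V_SG = V_SD ≥ V_SG − |V_tp|, so the device is in saturation.
KCL at the drain: ½ k_p (V_SG − |V_tp|)² = (V_DD − V_SG)/R.
Let x = V_SG − 1.2. Then 87.4 x² + x − 7.48 = 0, giving x = 0.287 V (positive root), so V_SG = 1.49 V.
I_D = (V_DD − V_SG)/R = (8.68 − 1.49) / 52 = 0.138 mA.

V_SG = 1.49 V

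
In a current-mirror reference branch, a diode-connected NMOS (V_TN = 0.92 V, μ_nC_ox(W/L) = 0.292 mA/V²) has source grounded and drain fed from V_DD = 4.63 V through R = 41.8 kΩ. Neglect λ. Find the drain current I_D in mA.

With gate tied to drain, V_GS = V_DS ≥ V_GS − V_TN, so the device is in saturation.
KCL at the drain: ½ k_n (V_GS − V_TN)² = (V_DD − V_GS)/R.
Let x = V_GS − 0.92. Then 6.1 x² + x − 3.71 = 0, giving x = 0.702 V (positive root), so V_GS = 1.62 V.
I_D = (V_DD − V_GS)/R = (4.63 − 1.62) / 41.8 = 0.072 mA.

I_D = 0.0720 mA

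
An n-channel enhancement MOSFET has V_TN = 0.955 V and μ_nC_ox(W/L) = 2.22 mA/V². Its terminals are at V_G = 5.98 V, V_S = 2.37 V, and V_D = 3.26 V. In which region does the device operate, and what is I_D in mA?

V_GS = V_G − V_S = 5.98 − 2.37 = 3.61 V; V_DS = V_D − V_S = 3.26 − 2.37 = 0.89 V.
V_ov = V_GS − V_TN = 3.61 − 0.955 = 2.66 V.
Since V_DS = 0.89 V < V_ov = 2.66 V, the device is in the triode region.
I_D = k_n [V_ov · V_DS − ½ V_DS²] = 2.22 × [2.66 × 0.89 − 0.5 × 0.89²] = 4.37 mA.

Triode; I_D = 4.37 mA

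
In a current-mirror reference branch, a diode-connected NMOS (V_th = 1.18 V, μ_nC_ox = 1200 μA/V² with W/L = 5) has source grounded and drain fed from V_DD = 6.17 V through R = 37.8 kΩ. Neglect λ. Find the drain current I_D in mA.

With gate tied to drain, V_GS = V_DS ≥ V_GS − V_th, so the device is in saturation.
k_n = μ_nC_ox · (W/L) = 6 mA/V².
KCL at the drain: ½ k_n (V_GS − V_th)² = (V_DD − V_GS)/R.
Let x = V_GS − 1.18. Then 113 x² + x − 4.99 = 0, giving x = 0.205 V (positive root), so V_GS = 1.39 V.
I_D = (V_DD − V_GS)/R = (6.17 − 1.39) / 37.8 = 0.127 mA.

I_D = 0.127 mA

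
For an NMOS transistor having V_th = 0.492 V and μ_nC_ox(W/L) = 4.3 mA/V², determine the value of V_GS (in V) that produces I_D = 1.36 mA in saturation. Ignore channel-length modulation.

In saturation I_D = ½ k_n (V_GS − V_th)², so V_GS − V_th = √(2 I_D / k_n) = √(2 × 1.36 / 4.3) = 0.795 V.
V_GS = 0.492 + 0.795 = 1.29 V.

V_GS = 1.29 V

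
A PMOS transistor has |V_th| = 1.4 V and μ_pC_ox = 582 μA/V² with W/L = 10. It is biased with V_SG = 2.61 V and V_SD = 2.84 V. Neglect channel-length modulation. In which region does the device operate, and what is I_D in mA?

k_p = μ_pC_ox · (W/L) = 5.82 mA/V².
V_ov = V_SG − |V_th| = 2.61 − 1.4 = 1.21 V.
Since V_SD = 2.84 V ≥ V_ov = 1.21 V, the device is in saturation.
I_D = ½ k_p V_ov² = 0.5 × 5.82 × 1.21² = 4.26 mA.

Saturation; I_D = 4.26 mA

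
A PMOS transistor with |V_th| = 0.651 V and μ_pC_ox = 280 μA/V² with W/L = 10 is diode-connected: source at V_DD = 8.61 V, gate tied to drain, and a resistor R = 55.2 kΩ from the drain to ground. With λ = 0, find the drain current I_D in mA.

With gate tied to drain, V_SG = V_SD ≥ V_SG − |V_th|, so the device is in saturation.
k_p = μ_pC_ox · (W/L) = 2.8 mA/V².
KCL at the drain: ½ k_p (V_SG − |V_th|)² = (V_DD − V_SG)/R.
Let x = V_SG − 0.651. Then 77.3 x² + x − 7.959 = 0, giving x = 0.315 V (positive root), so V_SG = 0.966 V.
I_D = (V_DD − V_SG)/R = (8.61 − 0.966) / 55.2 = 0.138 mA.

I_D = 0.138 mA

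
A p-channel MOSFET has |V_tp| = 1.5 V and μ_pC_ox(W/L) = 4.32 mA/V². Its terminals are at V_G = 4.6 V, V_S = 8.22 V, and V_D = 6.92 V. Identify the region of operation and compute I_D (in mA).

V_SG = V_S − V_G = 8.22 − 4.6 = 3.62 V; V_SD = V_S − V_D = 8.22 − 6.92 = 1.3 V.
V_ov = V_SG − |V_tp| = 3.62 − 1.5 = 2.12 V.
Since V_SD = 1.3 V < V_ov = 2.12 V, the device is in the triode region.
I_D = k_p [V_ov · V_SD − ½ V_SD²] = 4.32 × [2.12 × 1.3 − 0.5 × 1.3²] = 8.26 mA.

Triode; I_D = 8.26 mA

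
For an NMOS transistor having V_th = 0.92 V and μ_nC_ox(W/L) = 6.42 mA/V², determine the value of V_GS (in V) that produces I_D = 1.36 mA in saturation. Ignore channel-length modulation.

In saturation I_D = ½ k_n (V_GS − V_th)², so V_GS − V_th = √(2 I_D / k_n) = √(2 × 1.36 / 6.42) = 0.651 V.
V_GS = 0.92 + 0.651 = 1.57 V.

V_GS = 1.57 V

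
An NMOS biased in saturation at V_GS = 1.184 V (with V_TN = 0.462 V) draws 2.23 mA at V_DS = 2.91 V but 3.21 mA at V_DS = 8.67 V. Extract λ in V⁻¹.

λ = 0.0981 V⁻¹

With V_GS fixed, I_D ∝ (1 + λ V_DS) in saturation, so I_D2/I_D1 = (1 + λ V_DS2)/(1 + λ V_DS1).
3.21/2.23 = 1.439 = (1 + 8.67 λ)/(1 + 2.91 λ).
Solving: λ (I_D1 V_DS2 − I_D2 V_DS1) = I_D2 − I_D1, so λ = (3.21 − 2.23) / (2.23 × 8.67 − 3.21 × 2.91) = 0.98 / 9.99 = 0.0981 V⁻¹.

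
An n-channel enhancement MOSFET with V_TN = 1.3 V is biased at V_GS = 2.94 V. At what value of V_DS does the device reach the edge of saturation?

V_DS,sat = 1.64 V

The boundary between triode and saturation is V_DS = V_GS − V_TN = V_ov.
V_ov = 2.94 − 1.3 = 1.64 V.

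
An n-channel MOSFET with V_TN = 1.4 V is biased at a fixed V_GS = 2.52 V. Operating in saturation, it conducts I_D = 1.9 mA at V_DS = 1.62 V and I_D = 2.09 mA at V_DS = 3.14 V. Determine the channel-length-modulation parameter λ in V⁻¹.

With V_GS fixed, I_D ∝ (1 + λ V_DS) in saturation, so I_D2/I_D1 = (1 + λ V_DS2)/(1 + λ V_DS1).
2.09/1.9 = 1.1 = (1 + 3.14 λ)/(1 + 1.62 λ).
Solving: λ (I_D1 V_DS2 − I_D2 V_DS1) = I_D2 − I_D1, so λ = (2.09 − 1.9) / (1.9 × 3.14 − 2.09 × 1.62) = 0.19 / 2.58 = 0.0736 V⁻¹.

λ = 0.0736 V⁻¹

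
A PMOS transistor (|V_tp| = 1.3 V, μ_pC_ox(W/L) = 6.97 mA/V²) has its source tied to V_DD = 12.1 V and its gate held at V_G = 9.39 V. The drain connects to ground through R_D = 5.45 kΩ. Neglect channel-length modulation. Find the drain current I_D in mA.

V_SG = V_DD − V_G = 12.1 − 9.39 = 2.71 V, so V_ov = 2.71 − 1.3 = 1.41 V.
Assume saturation: I_D = ½ k_p V_ov² = 0.5 × 6.97 × 1.41² = 6.93 mA, giving V_SD = V_DD − I_D R_D = 12.1 − 6.93 × 5.45 = -25.7 V.
But -25.7 V < V_ov = 1.41 V, so the device is actually in triode.
In triode I_D = k_p[V_ov V_SD − ½ V_SD²] and I_D = (V_DD − V_SD)/R_D. Equating: 19 V_SD² − 54.56 V_SD + 12.1 = 0, giving V_SD = 0.242 V (the root below V_ov).
I_D = (12.1 − 0.242) / 5.45 = 2.18 mA.

I_D = 2.18 mA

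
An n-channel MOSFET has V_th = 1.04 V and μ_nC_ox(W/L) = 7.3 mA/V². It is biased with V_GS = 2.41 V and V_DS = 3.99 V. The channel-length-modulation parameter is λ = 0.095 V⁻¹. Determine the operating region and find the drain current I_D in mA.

V_ov = V_GS − V_th = 2.41 − 1.04 = 1.37 V.
Since V_DS = 3.99 V ≥ V_ov = 1.37 V, the device is in saturation.
I_D = ½ k_n V_ov² (1 + λ V_DS) = 0.5 × 7.3 × 1.37² × (1 + 0.095 × 3.99) = 9.45 mA.

Saturation; I_D = 9.45 mA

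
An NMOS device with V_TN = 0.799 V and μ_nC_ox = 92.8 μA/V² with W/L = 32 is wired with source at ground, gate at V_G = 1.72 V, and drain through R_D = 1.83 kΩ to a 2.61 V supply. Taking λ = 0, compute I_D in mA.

V_GS = V_G = 1.72 V, so V_ov = 1.72 − 0.799 = 0.921 V.
k_n = μ_nC_ox · (W/L) = 2.97 mA/V².
Assume saturation: I_D = ½ k_n V_ov² = 0.5 × 2.97 × 0.921² = 1.26 mA, giving V_DS = V_DD − I_D R_D = 2.61 − 1.26 × 1.83 = 0.305 V.
But 0.305 V < V_ov = 0.921 V, so the device is actually in triode.
In triode I_D = k_n[V_ov V_DS − ½ V_DS²] and I_D = (V_DD − V_DS)/R_D. Equating: 2.72 V_DS² − 6.005 V_DS + 2.61 = 0, giving V_DS = 0.595 V (the root below V_ov).
I_D = (2.61 − 0.595) / 1.83 = 1.1 mA.

I_D = 1.10 mA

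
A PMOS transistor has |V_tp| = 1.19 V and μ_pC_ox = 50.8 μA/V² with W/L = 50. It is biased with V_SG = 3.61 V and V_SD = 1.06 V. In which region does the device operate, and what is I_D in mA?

Triode; I_D = 5.09 mA

k_p = μ_pC_ox · (W/L) = 2.54 mA/V².
V_ov = V_SG − |V_tp| = 3.61 − 1.19 = 2.42 V.
Since V_SD = 1.06 V < V_ov = 2.42 V, the device is in the triode region.
I_D = k_p [V_ov · V_SD − ½ V_SD²] = 2.54 × [2.42 × 1.06 − 0.5 × 1.06²] = 5.09 mA.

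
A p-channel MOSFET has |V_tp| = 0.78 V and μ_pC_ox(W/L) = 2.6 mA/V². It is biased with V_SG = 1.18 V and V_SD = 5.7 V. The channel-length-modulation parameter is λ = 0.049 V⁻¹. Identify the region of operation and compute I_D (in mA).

V_ov = V_SG − |V_tp| = 1.18 − 0.78 = 0.4 V.
Since V_SD = 5.7 V ≥ V_ov = 0.4 V, the device is in saturation.
I_D = ½ k_p V_ov² (1 + λ V_SD) = 0.5 × 2.6 × 0.4² × (1 + 0.049 × 5.7) = 0.266 mA.

Saturation; I_D = 0.266 mA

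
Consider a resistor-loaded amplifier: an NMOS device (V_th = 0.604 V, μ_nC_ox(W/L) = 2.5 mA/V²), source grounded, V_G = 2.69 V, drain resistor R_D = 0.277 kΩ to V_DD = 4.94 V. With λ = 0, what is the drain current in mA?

I_D = 5.44 mA

V_GS = V_G = 2.69 V, so V_ov = 2.69 − 0.604 = 2.09 V.
Assume saturation: I_D = ½ k_n V_ov² = 0.5 × 2.5 × 2.09² = 5.44 mA, giving V_DS = V_DD − I_D R_D = 4.94 − 5.44 × 0.277 = 3.43 V.
V_DS = 3.43 V ≥ V_ov = 2.09 V, confirming saturation.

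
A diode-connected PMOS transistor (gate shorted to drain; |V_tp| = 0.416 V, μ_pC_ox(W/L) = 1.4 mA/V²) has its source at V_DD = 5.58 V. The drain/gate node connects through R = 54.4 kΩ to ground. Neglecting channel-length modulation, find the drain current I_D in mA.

I_D = 0.0884 mA

With gate tied to drain, V_SG = V_SD ≥ V_SG − |V_tp|, so the device is in saturation.
KCL at the drain: ½ k_p (V_SG − |V_tp|)² = (V_DD − V_SG)/R.
Let x = V_SG − 0.416. Then 38.1 x² + x − 5.164 = 0, giving x = 0.355 V (positive root), so V_SG = 0.771 V.
I_D = (V_DD − V_SG)/R = (5.58 − 0.771) / 54.4 = 0.0884 mA.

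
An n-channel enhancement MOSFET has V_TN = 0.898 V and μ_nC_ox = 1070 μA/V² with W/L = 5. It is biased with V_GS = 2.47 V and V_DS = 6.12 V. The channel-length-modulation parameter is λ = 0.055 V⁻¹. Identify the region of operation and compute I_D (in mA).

Saturation; I_D = 8.84 mA

k_n = μ_nC_ox · (W/L) = 5.35 mA/V².
V_ov = V_GS − V_TN = 2.47 − 0.898 = 1.57 V.
Since V_DS = 6.12 V ≥ V_ov = 1.57 V, the device is in saturation.
I_D = ½ k_n V_ov² (1 + λ V_DS) = 0.5 × 5.35 × 1.57² × (1 + 0.055 × 6.12) = 8.84 mA.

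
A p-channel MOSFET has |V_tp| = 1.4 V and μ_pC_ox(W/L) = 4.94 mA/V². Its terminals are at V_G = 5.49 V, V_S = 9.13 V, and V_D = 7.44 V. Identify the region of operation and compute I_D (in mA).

Triode; I_D = 11.6 mA

V_SG = V_S − V_G = 9.13 − 5.49 = 3.64 V; V_SD = V_S − V_D = 9.13 − 7.44 = 1.69 V.
V_ov = V_SG − |V_tp| = 3.64 − 1.4 = 2.24 V.
Since V_SD = 1.69 V < V_ov = 2.24 V, the device is in the triode region.
I_D = k_p [V_ov · V_SD − ½ V_SD²] = 4.94 × [2.24 × 1.69 − 0.5 × 1.69²] = 11.6 mA.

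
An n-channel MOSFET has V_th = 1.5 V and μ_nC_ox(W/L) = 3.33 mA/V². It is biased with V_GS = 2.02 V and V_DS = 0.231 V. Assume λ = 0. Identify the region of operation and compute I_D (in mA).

V_ov = V_GS − V_th = 2.02 − 1.5 = 0.52 V.
Since V_DS = 0.231 V < V_ov = 0.52 V, the device is in the triode region.
I_D = k_n [V_ov · V_DS − ½ V_DS²] = 3.33 × [0.52 × 0.231 − 0.5 × 0.231²] = 0.311 mA.

Triode; I_D = 0.311 mA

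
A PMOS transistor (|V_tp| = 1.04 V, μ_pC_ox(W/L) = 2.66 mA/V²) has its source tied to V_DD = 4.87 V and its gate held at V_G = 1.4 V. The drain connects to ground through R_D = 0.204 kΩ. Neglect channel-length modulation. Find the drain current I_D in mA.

I_D = 7.85 mA

V_SG = V_DD − V_G = 4.87 − 1.4 = 3.47 V, so V_ov = 3.47 − 1.04 = 2.43 V.
Assume saturation: I_D = ½ k_p V_ov² = 0.5 × 2.66 × 2.43² = 7.85 mA, giving V_SD = V_DD − I_D R_D = 4.87 − 7.85 × 0.204 = 3.27 V.
V_SD = 3.27 V ≥ V_ov = 2.43 V, confirming saturation.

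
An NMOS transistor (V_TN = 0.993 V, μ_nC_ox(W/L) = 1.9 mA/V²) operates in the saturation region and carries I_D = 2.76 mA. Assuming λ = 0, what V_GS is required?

V_GS = 2.70 V

In saturation I_D = ½ k_n (V_GS − V_TN)², so V_GS − V_TN = √(2 I_D / k_n) = √(2 × 2.76 / 1.9) = 1.7 V.
V_GS = 0.993 + 1.7 = 2.7 V.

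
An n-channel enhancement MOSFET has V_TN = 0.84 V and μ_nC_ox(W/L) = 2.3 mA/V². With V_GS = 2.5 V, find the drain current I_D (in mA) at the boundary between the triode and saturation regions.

At the boundary V_DS = V_ov = V_GS − V_TN = 2.5 − 0.84 = 1.66 V.
I_D = ½ k_n V_ov² = 0.5 × 2.3 × 1.66² = 3.17 mA.

I_D = 3.17 mA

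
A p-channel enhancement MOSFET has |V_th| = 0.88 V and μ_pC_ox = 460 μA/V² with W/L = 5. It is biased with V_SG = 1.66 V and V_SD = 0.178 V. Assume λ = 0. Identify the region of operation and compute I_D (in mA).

Triode; I_D = 0.283 mA

k_p = μ_pC_ox · (W/L) = 2.3 mA/V².
V_ov = V_SG − |V_th| = 1.66 − 0.88 = 0.78 V.
Since V_SD = 0.178 V < V_ov = 0.78 V, the device is in the triode region.
I_D = k_p [V_ov · V_SD − ½ V_SD²] = 2.3 × [0.78 × 0.178 − 0.5 × 0.178²] = 0.283 mA.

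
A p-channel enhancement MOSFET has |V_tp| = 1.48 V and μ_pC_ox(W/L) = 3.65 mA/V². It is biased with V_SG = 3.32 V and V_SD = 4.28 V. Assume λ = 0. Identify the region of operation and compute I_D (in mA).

Saturation; I_D = 6.18 mA

V_ov = V_SG − |V_tp| = 3.32 − 1.48 = 1.84 V.
Since V_SD = 4.28 V ≥ V_ov = 1.84 V, the device is in saturation.
I_D = ½ k_p V_ov² = 0.5 × 3.65 × 1.84² = 6.18 mA.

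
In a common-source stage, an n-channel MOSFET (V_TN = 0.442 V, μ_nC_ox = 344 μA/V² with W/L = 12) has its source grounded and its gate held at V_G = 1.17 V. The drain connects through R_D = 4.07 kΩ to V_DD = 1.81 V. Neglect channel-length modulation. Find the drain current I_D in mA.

V_GS = V_G = 1.17 V, so V_ov = 1.17 − 0.442 = 0.728 V.
k_n = μ_nC_ox · (W/L) = 4.128 mA/V².
Assume saturation: I_D = ½ k_n V_ov² = 0.5 × 4.128 × 0.728² = 1.09 mA, giving V_DS = V_DD − I_D R_D = 1.81 − 1.09 × 4.07 = -2.64 V.
But -2.64 V < V_ov = 0.728 V, so the device is actually in triode.
In triode I_D = k_n[V_ov V_DS − ½ V_DS²] and I_D = (V_DD − V_DS)/R_D. Equating: 8.4 V_DS² − 13.23 V_DS + 1.81 = 0, giving V_DS = 0.151 V (the root below V_ov).
I_D = (1.81 − 0.151) / 4.07 = 0.408 mA.

I_D = 0.408 mA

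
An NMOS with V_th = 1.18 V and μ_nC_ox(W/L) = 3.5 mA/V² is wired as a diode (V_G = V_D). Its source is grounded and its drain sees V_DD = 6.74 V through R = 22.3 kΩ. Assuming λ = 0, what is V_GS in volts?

V_GS = 1.54 V

With gate tied to drain, V_GS = V_DS ≥ V_GS − V_th, so the device is in saturation.
KCL at the drain: ½ k_n (V_GS − V_th)² = (V_DD − V_GS)/R.
Let x = V_GS − 1.18. Then 39 x² + x − 5.56 = 0, giving x = 0.365 V (positive root), so V_GS = 1.54 V.
I_D = (V_DD − V_GS)/R = (6.74 − 1.54) / 22.3 = 0.233 mA.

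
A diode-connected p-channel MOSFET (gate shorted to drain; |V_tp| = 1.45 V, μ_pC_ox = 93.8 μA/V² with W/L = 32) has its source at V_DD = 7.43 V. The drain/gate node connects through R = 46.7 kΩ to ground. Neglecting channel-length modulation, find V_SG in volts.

With gate tied to drain, V_SG = V_SD ≥ V_SG − |V_tp|, so the device is in saturation.
k_p = μ_pC_ox · (W/L) = 3.002 mA/V².
KCL at the drain: ½ k_p (V_SG − |V_tp|)² = (V_DD − V_SG)/R.
Let x = V_SG − 1.45. Then 70.1 x² + x − 5.98 = 0, giving x = 0.285 V (positive root), so V_SG = 1.74 V.
I_D = (V_DD − V_SG)/R = (7.43 − 1.74) / 46.7 = 0.122 mA.

V_SG = 1.74 V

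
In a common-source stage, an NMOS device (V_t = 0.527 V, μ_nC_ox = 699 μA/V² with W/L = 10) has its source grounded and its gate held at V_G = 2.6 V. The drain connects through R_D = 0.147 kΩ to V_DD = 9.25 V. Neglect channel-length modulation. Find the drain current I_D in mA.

I_D = 15.0 mA

V_GS = V_G = 2.6 V, so V_ov = 2.6 − 0.527 = 2.07 V.
k_n = μ_nC_ox · (W/L) = 6.99 mA/V².
Assume saturation: I_D = ½ k_n V_ov² = 0.5 × 6.99 × 2.07² = 15 mA, giving V_DS = V_DD − I_D R_D = 9.25 − 15 × 0.147 = 7.04 V.
V_DS = 7.04 V ≥ V_ov = 2.07 V, confirming saturation.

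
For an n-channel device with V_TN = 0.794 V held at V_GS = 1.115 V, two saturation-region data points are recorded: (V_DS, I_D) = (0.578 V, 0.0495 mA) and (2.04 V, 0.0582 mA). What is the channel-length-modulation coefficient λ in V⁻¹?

With V_GS fixed, I_D ∝ (1 + λ V_DS) in saturation, so I_D2/I_D1 = (1 + λ V_DS2)/(1 + λ V_DS1).
0.0582/0.0495 = 1.176 = (1 + 2.04 λ)/(1 + 0.578 λ).
Solving: λ (I_D1 V_DS2 − I_D2 V_DS1) = I_D2 − I_D1, so λ = (0.0582 − 0.0495) / (0.0495 × 2.04 − 0.0582 × 0.578) = 0.0087 / 0.0673 = 0.129 V⁻¹.

λ = 0.129 V⁻¹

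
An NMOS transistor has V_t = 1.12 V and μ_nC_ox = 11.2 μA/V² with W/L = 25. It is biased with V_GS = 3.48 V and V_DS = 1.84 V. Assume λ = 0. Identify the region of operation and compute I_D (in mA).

Triode; I_D = 0.742 mA

k_n = μ_nC_ox · (W/L) = 0.28 mA/V².
V_ov = V_GS − V_t = 3.48 − 1.12 = 2.36 V.
Since V_DS = 1.84 V < V_ov = 2.36 V, the device is in the triode region.
I_D = k_n [V_ov · V_DS − ½ V_DS²] = 0.28 × [2.36 × 1.84 − 0.5 × 1.84²] = 0.742 mA.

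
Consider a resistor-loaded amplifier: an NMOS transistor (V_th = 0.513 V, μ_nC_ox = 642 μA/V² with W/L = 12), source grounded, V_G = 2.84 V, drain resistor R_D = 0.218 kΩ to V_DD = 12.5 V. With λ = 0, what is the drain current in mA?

I_D = 20.9 mA

V_GS = V_G = 2.84 V, so V_ov = 2.84 − 0.513 = 2.33 V.
k_n = μ_nC_ox · (W/L) = 7.704 mA/V².
Assume saturation: I_D = ½ k_n V_ov² = 0.5 × 7.704 × 2.33² = 20.9 mA, giving V_DS = V_DD − I_D R_D = 12.5 − 20.9 × 0.218 = 7.95 V.
V_DS = 7.95 V ≥ V_ov = 2.33 V, confirming saturation.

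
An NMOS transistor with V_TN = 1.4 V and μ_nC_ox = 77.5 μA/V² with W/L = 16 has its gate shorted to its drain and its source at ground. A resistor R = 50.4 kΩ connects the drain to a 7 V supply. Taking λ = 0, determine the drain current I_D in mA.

With gate tied to drain, V_GS = V_DS ≥ V_GS − V_TN, so the device is in saturation.
k_n = μ_nC_ox · (W/L) = 1.24 mA/V².
KCL at the drain: ½ k_n (V_GS − V_TN)² = (V_DD − V_GS)/R.
Let x = V_GS − 1.4. Then 31.2 x² + x − 5.6 = 0, giving x = 0.408 V (positive root), so V_GS = 1.81 V.
I_D = (V_DD − V_GS)/R = (7 − 1.81) / 50.4 = 0.103 mA.

I_D = 0.103 mA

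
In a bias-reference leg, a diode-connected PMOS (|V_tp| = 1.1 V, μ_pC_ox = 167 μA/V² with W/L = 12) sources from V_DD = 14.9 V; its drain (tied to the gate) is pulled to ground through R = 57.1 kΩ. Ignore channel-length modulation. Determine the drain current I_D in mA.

With gate tied to drain, V_SG = V_SD ≥ V_SG − |V_tp|, so the device is in saturation.
k_p = μ_pC_ox · (W/L) = 2.004 mA/V².
KCL at the drain: ½ k_p (V_SG − |V_tp|)² = (V_DD − V_SG)/R.
Let x = V_SG − 1.1. Then 57.2 x² + x − 13.8 = 0, giving x = 0.482 V (positive root), so V_SG = 1.58 V.
I_D = (V_DD − V_SG)/R = (14.9 − 1.58) / 57.1 = 0.233 mA.

I_D = 0.233 mA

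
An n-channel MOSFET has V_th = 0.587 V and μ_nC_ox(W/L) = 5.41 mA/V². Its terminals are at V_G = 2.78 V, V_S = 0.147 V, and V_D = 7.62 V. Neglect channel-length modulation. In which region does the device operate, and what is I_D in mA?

V_GS = V_G − V_S = 2.78 − 0.147 = 2.63 V; V_DS = V_D − V_S = 7.62 − 0.147 = 7.47 V.
V_ov = V_GS − V_th = 2.63 − 0.587 = 2.05 V.
Since V_DS = 7.47 V ≥ V_ov = 2.05 V, the device is in saturation.
I_D = ½ k_n V_ov² = 0.5 × 5.41 × 2.05² = 11.3 mA.

Saturation; I_D = 11.3 mA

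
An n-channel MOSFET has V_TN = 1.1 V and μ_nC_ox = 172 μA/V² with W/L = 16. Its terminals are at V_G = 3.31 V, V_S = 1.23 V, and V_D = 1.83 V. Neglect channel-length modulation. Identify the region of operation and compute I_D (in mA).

V_GS = V_G − V_S = 3.31 − 1.23 = 2.08 V; V_DS = V_D − V_S = 1.83 − 1.23 = 0.6 V.
k_n = μ_nC_ox · (W/L) = 2.752 mA/V².
V_ov = V_GS − V_TN = 2.08 − 1.1 = 0.98 V.
Since V_DS = 0.6 V < V_ov = 0.98 V, the device is in the triode region.
I_D = k_n [V_ov · V_DS − ½ V_DS²] = 2.752 × [0.98 × 0.6 − 0.5 × 0.6²] = 1.12 mA.

Triode; I_D = 1.12 mA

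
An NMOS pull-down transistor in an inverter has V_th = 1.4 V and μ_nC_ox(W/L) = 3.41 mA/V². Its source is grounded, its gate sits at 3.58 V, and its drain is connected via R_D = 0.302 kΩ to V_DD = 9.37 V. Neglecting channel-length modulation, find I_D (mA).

I_D = 8.10 mA

V_GS = V_G = 3.58 V, so V_ov = 3.58 − 1.4 = 2.18 V.
Assume saturation: I_D = ½ k_n V_ov² = 0.5 × 3.41 × 2.18² = 8.1 mA, giving V_DS = V_DD − I_D R_D = 9.37 − 8.1 × 0.302 = 6.92 V.
V_DS = 6.92 V ≥ V_ov = 2.18 V, confirming saturation.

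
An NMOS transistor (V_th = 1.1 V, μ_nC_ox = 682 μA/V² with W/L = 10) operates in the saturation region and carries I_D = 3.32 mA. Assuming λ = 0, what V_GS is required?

V_GS = 2.09 V

k_n = μ_nC_ox · (W/L) = 6.82 mA/V².
In saturation I_D = ½ k_n (V_GS − V_th)², so V_GS − V_th = √(2 I_D / k_n) = √(2 × 3.32 / 6.82) = 0.987 V.
V_GS = 1.1 + 0.987 = 2.09 V.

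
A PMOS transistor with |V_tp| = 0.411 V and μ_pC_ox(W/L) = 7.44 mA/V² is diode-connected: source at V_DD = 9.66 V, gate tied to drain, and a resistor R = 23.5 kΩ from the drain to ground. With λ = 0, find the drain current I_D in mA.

With gate tied to drain, V_SG = V_SD ≥ V_SG − |V_tp|, so the device is in saturation.
KCL at the drain: ½ k_p (V_SG − |V_tp|)² = (V_DD − V_SG)/R.
Let x = V_SG − 0.411. Then 87.4 x² + x − 9.249 = 0, giving x = 0.32 V (positive root), so V_SG = 0.731 V.
I_D = (V_DD − V_SG)/R = (9.66 − 0.731) / 23.5 = 0.38 mA.

I_D = 0.380 mA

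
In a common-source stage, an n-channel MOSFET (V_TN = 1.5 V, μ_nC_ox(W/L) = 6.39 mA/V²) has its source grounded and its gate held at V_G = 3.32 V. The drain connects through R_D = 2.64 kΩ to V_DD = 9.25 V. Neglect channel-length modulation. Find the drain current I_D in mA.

I_D = 3.38 mA

V_GS = V_G = 3.32 V, so V_ov = 3.32 − 1.5 = 1.82 V.
Assume saturation: I_D = ½ k_n V_ov² = 0.5 × 6.39 × 1.82² = 10.6 mA, giving V_DS = V_DD − I_D R_D = 9.25 − 10.6 × 2.64 = -18.7 V.
But -18.7 V < V_ov = 1.82 V, so the device is actually in triode.
In triode I_D = k_n[V_ov V_DS − ½ V_DS²] and I_D = (V_DD − V_DS)/R_D. Equating: 8.43 V_DS² − 31.7 V_DS + 9.25 = 0, giving V_DS = 0.319 V (the root below V_ov).
I_D = (9.25 − 0.319) / 2.64 = 3.38 mA.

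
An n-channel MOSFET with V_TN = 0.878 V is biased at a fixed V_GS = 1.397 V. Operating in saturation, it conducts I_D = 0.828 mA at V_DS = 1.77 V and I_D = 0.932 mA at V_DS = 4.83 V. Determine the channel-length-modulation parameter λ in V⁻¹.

λ = 0.0443 V⁻¹

With V_GS fixed, I_D ∝ (1 + λ V_DS) in saturation, so I_D2/I_D1 = (1 + λ V_DS2)/(1 + λ V_DS1).
0.932/0.828 = 1.126 = (1 + 4.83 λ)/(1 + 1.77 λ).
Solving: λ (I_D1 V_DS2 − I_D2 V_DS1) = I_D2 − I_D1, so λ = (0.932 − 0.828) / (0.828 × 4.83 − 0.932 × 1.77) = 0.104 / 2.35 = 0.0443 V⁻¹.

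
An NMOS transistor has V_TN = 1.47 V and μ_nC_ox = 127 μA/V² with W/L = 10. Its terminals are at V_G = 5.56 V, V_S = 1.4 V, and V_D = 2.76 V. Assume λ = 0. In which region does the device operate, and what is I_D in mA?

Triode; I_D = 3.47 mA

V_GS = V_G − V_S = 5.56 − 1.4 = 4.16 V; V_DS = V_D − V_S = 2.76 − 1.4 = 1.36 V.
k_n = μ_nC_ox · (W/L) = 1.27 mA/V².
V_ov = V_GS − V_TN = 4.16 − 1.47 = 2.69 V.
Since V_DS = 1.36 V < V_ov = 2.69 V, the device is in the triode region.
I_D = k_n [V_ov · V_DS − ½ V_DS²] = 1.27 × [2.69 × 1.36 − 0.5 × 1.36²] = 3.47 mA.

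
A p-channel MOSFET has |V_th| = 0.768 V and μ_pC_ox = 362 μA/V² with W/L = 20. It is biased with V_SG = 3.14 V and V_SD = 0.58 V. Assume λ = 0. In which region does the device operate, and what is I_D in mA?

Triode; I_D = 8.74 mA

k_p = μ_pC_ox · (W/L) = 7.24 mA/V².
V_ov = V_SG − |V_th| = 3.14 − 0.768 = 2.37 V.
Since V_SD = 0.58 V < V_ov = 2.37 V, the device is in the triode region.
I_D = k_p [V_ov · V_SD − ½ V_SD²] = 7.24 × [2.37 × 0.58 − 0.5 × 0.58²] = 8.74 mA.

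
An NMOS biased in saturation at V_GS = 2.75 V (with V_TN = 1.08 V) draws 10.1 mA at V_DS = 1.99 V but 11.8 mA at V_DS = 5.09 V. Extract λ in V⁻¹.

With V_GS fixed, I_D ∝ (1 + λ V_DS) in saturation, so I_D2/I_D1 = (1 + λ V_DS2)/(1 + λ V_DS1).
11.8/10.1 = 1.168 = (1 + 5.09 λ)/(1 + 1.99 λ).
Solving: λ (I_D1 V_DS2 − I_D2 V_DS1) = I_D2 − I_D1, so λ = (11.8 − 10.1) / (10.1 × 5.09 − 11.8 × 1.99) = 1.7 / 27.9 = 0.0609 V⁻¹.

λ = 0.0609 V⁻¹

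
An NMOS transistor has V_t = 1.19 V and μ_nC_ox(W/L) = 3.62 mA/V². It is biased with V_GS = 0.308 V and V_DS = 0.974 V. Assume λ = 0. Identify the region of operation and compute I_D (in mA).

Cutoff; I_D = 0 mA

V_GS = 0.308 V < V_t = 1.19 V, so the transistor is in cutoff.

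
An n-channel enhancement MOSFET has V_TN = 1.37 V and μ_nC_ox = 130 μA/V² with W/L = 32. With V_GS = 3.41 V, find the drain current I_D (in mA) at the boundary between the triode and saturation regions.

I_D = 8.66 mA

At the boundary V_DS = V_ov = V_GS − V_TN = 3.41 − 1.37 = 2.04 V.
k_n = μ_nC_ox · (W/L) = 4.16 mA/V².
I_D = ½ k_n V_ov² = 0.5 × 4.16 × 2.04² = 8.66 mA.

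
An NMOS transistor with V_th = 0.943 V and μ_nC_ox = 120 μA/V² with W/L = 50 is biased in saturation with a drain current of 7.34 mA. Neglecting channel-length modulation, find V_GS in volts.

k_n = μ_nC_ox · (W/L) = 6 mA/V².
In saturation I_D = ½ k_n (V_GS − V_th)², so V_GS − V_th = √(2 I_D / k_n) = √(2 × 7.34 / 6) = 1.56 V.
V_GS = 0.943 + 1.56 = 2.51 V.

V_GS = 2.51 V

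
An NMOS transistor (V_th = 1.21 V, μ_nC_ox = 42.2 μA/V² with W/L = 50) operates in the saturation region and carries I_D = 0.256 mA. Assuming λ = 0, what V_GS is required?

k_n = μ_nC_ox · (W/L) = 2.11 mA/V².
In saturation I_D = ½ k_n (V_GS − V_th)², so V_GS − V_th = √(2 I_D / k_n) = √(2 × 0.256 / 2.11) = 0.493 V.
V_GS = 1.21 + 0.493 = 1.7 V.

V_GS = 1.70 V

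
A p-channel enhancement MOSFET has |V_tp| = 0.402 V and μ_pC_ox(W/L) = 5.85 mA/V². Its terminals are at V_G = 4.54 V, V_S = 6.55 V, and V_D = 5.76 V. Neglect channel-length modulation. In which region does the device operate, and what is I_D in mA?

V_SG = V_S − V_G = 6.55 − 4.54 = 2.01 V; V_SD = V_S − V_D = 6.55 − 5.76 = 0.79 V.
V_ov = V_SG − |V_tp| = 2.01 − 0.402 = 1.61 V.
Since V_SD = 0.79 V < V_ov = 1.61 V, the device is in the triode region.
I_D = k_p [V_ov · V_SD − ½ V_SD²] = 5.85 × [1.61 × 0.79 − 0.5 × 0.79²] = 5.61 mA.

Triode; I_D = 5.61 mA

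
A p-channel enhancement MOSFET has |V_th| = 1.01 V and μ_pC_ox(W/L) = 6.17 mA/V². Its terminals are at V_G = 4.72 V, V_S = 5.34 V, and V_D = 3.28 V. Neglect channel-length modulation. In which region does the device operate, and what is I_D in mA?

Cutoff; I_D = 0 mA

V_SG = V_S − V_G = 5.34 − 4.72 = 0.62 V; V_SD = V_S − V_D = 5.34 − 3.28 = 2.06 V.
V_SG = 0.62 V < |V_th| = 1.01 V, so the transistor is in cutoff.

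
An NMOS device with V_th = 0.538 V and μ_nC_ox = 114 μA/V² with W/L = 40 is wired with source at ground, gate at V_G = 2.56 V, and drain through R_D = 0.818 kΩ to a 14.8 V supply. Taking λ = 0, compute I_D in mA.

I_D = 9.32 mA

V_GS = V_G = 2.56 V, so V_ov = 2.56 − 0.538 = 2.02 V.
k_n = μ_nC_ox · (W/L) = 4.56 mA/V².
Assume saturation: I_D = ½ k_n V_ov² = 0.5 × 4.56 × 2.02² = 9.32 mA, giving V_DS = V_DD − I_D R_D = 14.8 − 9.32 × 0.818 = 7.17 V.
V_DS = 7.17 V ≥ V_ov = 2.02 V, confirming saturation.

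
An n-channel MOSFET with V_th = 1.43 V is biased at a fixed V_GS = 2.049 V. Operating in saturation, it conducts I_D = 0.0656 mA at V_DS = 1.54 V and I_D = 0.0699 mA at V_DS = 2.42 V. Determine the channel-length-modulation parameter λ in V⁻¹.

With V_GS fixed, I_D ∝ (1 + λ V_DS) in saturation, so I_D2/I_D1 = (1 + λ V_DS2)/(1 + λ V_DS1).
0.0699/0.0656 = 1.066 = (1 + 2.42 λ)/(1 + 1.54 λ).
Solving: λ (I_D1 V_DS2 − I_D2 V_DS1) = I_D2 − I_D1, so λ = (0.0699 − 0.0656) / (0.0656 × 2.42 − 0.0699 × 1.54) = 0.0043 / 0.0511 = 0.0841 V⁻¹.

λ = 0.0841 V⁻¹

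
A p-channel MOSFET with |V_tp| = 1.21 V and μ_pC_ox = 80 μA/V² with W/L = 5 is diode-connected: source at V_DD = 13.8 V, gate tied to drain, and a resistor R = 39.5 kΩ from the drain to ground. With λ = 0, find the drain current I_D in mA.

I_D = 0.288 mA

With gate tied to drain, V_SG = V_SD ≥ V_SG − |V_tp|, so the device is in saturation.
k_p = μ_pC_ox · (W/L) = 0.4 mA/V².
KCL at the drain: ½ k_p (V_SG − |V_tp|)² = (V_DD − V_SG)/R.
Let x = V_SG − 1.21. Then 7.9 x² + x − 12.59 = 0, giving x = 1.2 V (positive root), so V_SG = 2.41 V.
I_D = (V_DD − V_SG)/R = (13.8 − 2.41) / 39.5 = 0.288 mA.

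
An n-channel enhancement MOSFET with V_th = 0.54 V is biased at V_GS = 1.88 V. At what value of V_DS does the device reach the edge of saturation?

V_DS,sat = 1.34 V

The boundary between triode and saturation is V_DS = V_GS − V_th = V_ov.
V_ov = 1.88 − 0.54 = 1.34 V.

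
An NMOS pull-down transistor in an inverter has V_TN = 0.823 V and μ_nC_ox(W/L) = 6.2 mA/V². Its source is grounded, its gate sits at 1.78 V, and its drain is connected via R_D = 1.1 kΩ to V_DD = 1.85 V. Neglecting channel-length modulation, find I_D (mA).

I_D = 1.43 mA

V_GS = V_G = 1.78 V, so V_ov = 1.78 − 0.823 = 0.957 V.
Assume saturation: I_D = ½ k_n V_ov² = 0.5 × 6.2 × 0.957² = 2.84 mA, giving V_DS = V_DD − I_D R_D = 1.85 − 2.84 × 1.1 = -1.27 V.
But -1.27 V < V_ov = 0.957 V, so the device is actually in triode.
In triode I_D = k_n[V_ov V_DS − ½ V_DS²] and I_D = (V_DD − V_DS)/R_D. Equating: 3.41 V_DS² − 7.527 V_DS + 1.85 = 0, giving V_DS = 0.282 V (the root below V_ov).
I_D = (1.85 − 0.282) / 1.1 = 1.43 mA.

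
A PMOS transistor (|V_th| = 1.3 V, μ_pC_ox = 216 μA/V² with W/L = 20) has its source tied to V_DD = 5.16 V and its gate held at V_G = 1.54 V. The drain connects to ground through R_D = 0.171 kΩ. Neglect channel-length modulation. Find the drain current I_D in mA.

I_D = 11.6 mA

V_SG = V_DD − V_G = 5.16 − 1.54 = 3.62 V, so V_ov = 3.62 − 1.3 = 2.32 V.
k_p = μ_pC_ox · (W/L) = 4.32 mA/V².
Assume saturation: I_D = ½ k_p V_ov² = 0.5 × 4.32 × 2.32² = 11.6 mA, giving V_SD = V_DD − I_D R_D = 5.16 − 11.6 × 0.171 = 3.17 V.
V_SD = 3.17 V ≥ V_ov = 2.32 V, confirming saturation.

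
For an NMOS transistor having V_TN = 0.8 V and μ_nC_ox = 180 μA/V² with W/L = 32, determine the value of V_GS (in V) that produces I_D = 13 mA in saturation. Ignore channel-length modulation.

k_n = μ_nC_ox · (W/L) = 5.76 mA/V².
In saturation I_D = ½ k_n (V_GS − V_TN)², so V_GS − V_TN = √(2 I_D / k_n) = √(2 × 13 / 5.76) = 2.12 V.
V_GS = 0.8 + 2.12 = 2.92 V.

V_GS = 2.92 V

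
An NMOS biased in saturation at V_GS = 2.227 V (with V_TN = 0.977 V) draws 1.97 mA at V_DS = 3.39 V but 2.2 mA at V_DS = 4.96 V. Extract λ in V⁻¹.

With V_GS fixed, I_D ∝ (1 + λ V_DS) in saturation, so I_D2/I_D1 = (1 + λ V_DS2)/(1 + λ V_DS1).
2.2/1.97 = 1.117 = (1 + 4.96 λ)/(1 + 3.39 λ).
Solving: λ (I_D1 V_DS2 − I_D2 V_DS1) = I_D2 − I_D1, so λ = (2.2 − 1.97) / (1.97 × 4.96 − 2.2 × 3.39) = 0.23 / 2.31 = 0.0994 V⁻¹.

λ = 0.0994 V⁻¹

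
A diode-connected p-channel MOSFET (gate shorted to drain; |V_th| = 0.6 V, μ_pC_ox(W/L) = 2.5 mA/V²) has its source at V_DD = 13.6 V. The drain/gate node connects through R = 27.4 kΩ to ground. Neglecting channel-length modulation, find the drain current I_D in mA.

I_D = 0.452 mA

With gate tied to drain, V_SG = V_SD ≥ V_SG − |V_th|, so the device is in saturation.
KCL at the drain: ½ k_p (V_SG − |V_th|)² = (V_DD − V_SG)/R.
Let x = V_SG − 0.6. Then 34.2 x² + x − 13 = 0, giving x = 0.602 V (positive root), so V_SG = 1.2 V.
I_D = (V_DD − V_SG)/R = (13.6 − 1.2) / 27.4 = 0.452 mA.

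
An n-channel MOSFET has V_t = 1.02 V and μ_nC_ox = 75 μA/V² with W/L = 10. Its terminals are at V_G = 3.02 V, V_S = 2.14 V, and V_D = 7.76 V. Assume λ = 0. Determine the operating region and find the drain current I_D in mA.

Cutoff; I_D = 0 mA

V_GS = V_G − V_S = 3.02 − 2.14 = 0.88 V; V_DS = V_D − V_S = 7.76 − 2.14 = 5.62 V.
V_GS = 0.88 V < V_t = 1.02 V, so the transistor is in cutoff.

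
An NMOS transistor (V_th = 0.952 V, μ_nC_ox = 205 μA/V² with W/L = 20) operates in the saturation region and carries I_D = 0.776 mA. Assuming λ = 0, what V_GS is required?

V_GS = 1.57 V

k_n = μ_nC_ox · (W/L) = 4.1 mA/V².
In saturation I_D = ½ k_n (V_GS − V_th)², so V_GS − V_th = √(2 I_D / k_n) = √(2 × 0.776 / 4.1) = 0.615 V.
V_GS = 0.952 + 0.615 = 1.57 V.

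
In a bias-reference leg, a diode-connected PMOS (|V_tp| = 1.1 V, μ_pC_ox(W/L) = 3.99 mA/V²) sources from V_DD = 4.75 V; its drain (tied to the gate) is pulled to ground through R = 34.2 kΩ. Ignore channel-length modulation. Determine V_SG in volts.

With gate tied to drain, V_SG = V_SD ≥ V_SG − |V_tp|, so the device is in saturation.
KCL at the drain: ½ k_p (V_SG − |V_tp|)² = (V_DD − V_SG)/R.
Let x = V_SG − 1.1. Then 68.2 x² + x − 3.65 = 0, giving x = 0.224 V (positive root), so V_SG = 1.32 V.
I_D = (V_DD − V_SG)/R = (4.75 − 1.32) / 34.2 = 0.1 mA.

V_SG = 1.32 V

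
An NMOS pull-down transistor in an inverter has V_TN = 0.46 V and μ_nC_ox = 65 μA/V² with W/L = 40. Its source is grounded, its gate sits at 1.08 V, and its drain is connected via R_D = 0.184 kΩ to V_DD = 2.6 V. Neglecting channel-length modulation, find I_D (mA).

I_D = 0.500 mA

V_GS = V_G = 1.08 V, so V_ov = 1.08 − 0.46 = 0.62 V.
k_n = μ_nC_ox · (W/L) = 2.6 mA/V².
Assume saturation: I_D = ½ k_n V_ov² = 0.5 × 2.6 × 0.62² = 0.5 mA, giving V_DS = V_DD − I_D R_D = 2.6 − 0.5 × 0.184 = 2.51 V.
V_DS = 2.51 V ≥ V_ov = 0.62 V, confirming saturation.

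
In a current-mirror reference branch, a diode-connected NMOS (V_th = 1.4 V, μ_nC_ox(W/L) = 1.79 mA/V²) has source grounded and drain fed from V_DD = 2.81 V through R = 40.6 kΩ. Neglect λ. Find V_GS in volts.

With gate tied to drain, V_GS = V_DS ≥ V_GS − V_th, so the device is in saturation.
KCL at the drain: ½ k_n (V_GS − V_th)² = (V_DD − V_GS)/R.
Let x = V_GS − 1.4. Then 36.3 x² + x − 1.41 = 0, giving x = 0.184 V (positive root), so V_GS = 1.58 V.
I_D = (V_DD − V_GS)/R = (2.81 − 1.58) / 40.6 = 0.0302 mA.

V_GS = 1.58 V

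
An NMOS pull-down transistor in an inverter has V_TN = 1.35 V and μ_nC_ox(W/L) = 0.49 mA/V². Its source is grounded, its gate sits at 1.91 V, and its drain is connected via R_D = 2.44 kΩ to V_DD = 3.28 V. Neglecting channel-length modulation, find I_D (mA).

I_D = 0.0768 mA

V_GS = V_G = 1.91 V, so V_ov = 1.91 − 1.35 = 0.56 V.
Assume saturation: I_D = ½ k_n V_ov² = 0.5 × 0.49 × 0.56² = 0.0768 mA, giving V_DS = V_DD − I_D R_D = 3.28 − 0.0768 × 2.44 = 3.09 V.
V_DS = 3.09 V ≥ V_ov = 0.56 V, confirming saturation.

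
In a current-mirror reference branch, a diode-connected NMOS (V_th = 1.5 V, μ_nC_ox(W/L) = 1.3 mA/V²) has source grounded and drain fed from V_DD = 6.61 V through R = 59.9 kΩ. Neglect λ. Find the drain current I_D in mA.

With gate tied to drain, V_GS = V_DS ≥ V_GS − V_th, so the device is in saturation.
KCL at the drain: ½ k_n (V_GS − V_th)² = (V_DD − V_GS)/R.
Let x = V_GS − 1.5. Then 38.9 x² + x − 5.11 = 0, giving x = 0.35 V (positive root), so V_GS = 1.85 V.
I_D = (V_DD − V_GS)/R = (6.61 − 1.85) / 59.9 = 0.0795 mA.

I_D = 0.0795 mA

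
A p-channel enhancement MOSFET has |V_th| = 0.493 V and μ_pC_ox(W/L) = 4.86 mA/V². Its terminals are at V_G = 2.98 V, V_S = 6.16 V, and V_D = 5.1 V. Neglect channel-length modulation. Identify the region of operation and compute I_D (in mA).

Triode; I_D = 11.1 mA

V_SG = V_S − V_G = 6.16 − 2.98 = 3.18 V; V_SD = V_S − V_D = 6.16 − 5.1 = 1.06 V.
V_ov = V_SG − |V_th| = 3.18 − 0.493 = 2.69 V.
Since V_SD = 1.06 V < V_ov = 2.69 V, the device is in the triode region.
I_D = k_p [V_ov · V_SD − ½ V_SD²] = 4.86 × [2.69 × 1.06 − 0.5 × 1.06²] = 11.1 mA.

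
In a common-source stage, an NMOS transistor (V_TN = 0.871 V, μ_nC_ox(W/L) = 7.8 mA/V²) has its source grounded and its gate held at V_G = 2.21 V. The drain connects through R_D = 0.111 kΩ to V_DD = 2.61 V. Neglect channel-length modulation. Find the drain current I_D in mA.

I_D = 6.99 mA

V_GS = V_G = 2.21 V, so V_ov = 2.21 − 0.871 = 1.34 V.
Assume saturation: I_D = ½ k_n V_ov² = 0.5 × 7.8 × 1.34² = 6.99 mA, giving V_DS = V_DD − I_D R_D = 2.61 − 6.99 × 0.111 = 1.83 V.
V_DS = 1.83 V ≥ V_ov = 1.34 V, confirming saturation.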